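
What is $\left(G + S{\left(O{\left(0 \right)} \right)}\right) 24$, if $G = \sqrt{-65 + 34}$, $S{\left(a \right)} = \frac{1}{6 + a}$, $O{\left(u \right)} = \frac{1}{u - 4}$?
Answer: $\frac{96}{23} + 24 i \sqrt{31} \approx 4.1739 + 133.63 i$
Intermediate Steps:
$O{\left(u \right)} = \frac{1}{-4 + u}$
$G = i \sqrt{31}$ ($G = \sqrt{-31} = i \sqrt{31} \approx 5.5678 i$)
$\left(G + S{\left(O{\left(0 \right)} \right)}\right) 24 = \left(i \sqrt{31} + \frac{1}{6 + \frac{1}{-4 + 0}}\right) 24 = \left(i \sqrt{31} + \frac{1}{6 + \frac{1}{-4}}\right) 24 = \left(i \sqrt{31} + \frac{1}{6 - \frac{1}{4}}\right) 24 = \left(i \sqrt{31} + \frac{1}{\frac{23}{4}}\right) 24 = \left(i \sqrt{31} + \frac{4}{23}\right) 24 = \left(\frac{4}{23} + i \sqrt{31}\right) 24 = \frac{96}{23} + 24 i \sqrt{31}$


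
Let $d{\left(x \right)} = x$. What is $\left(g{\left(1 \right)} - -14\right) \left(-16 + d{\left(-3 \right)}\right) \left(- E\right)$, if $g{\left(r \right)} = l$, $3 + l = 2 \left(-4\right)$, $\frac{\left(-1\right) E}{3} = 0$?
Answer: $0$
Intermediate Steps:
$E = 0$ ($E = \left(-3\right) 0 = 0$)
$l = -11$ ($l = -3 + 2 \left(-4\right) = -3 - 8 = -11$)
$g{\left(r \right)} = -11$
$\left(g{\left(1 \right)} - -14\right) \left(-16 + d{\left(-3 \right)}\right) \left(- E\right) = \left(-11 - -14\right) \left(-16 - 3\right) \left(\left(-1\right) 0\right) = \left(-11 + 14\right) \left(-19\right) 0 = 3 \left(-19\right) 0 = \left(-57\right) 0 = 0$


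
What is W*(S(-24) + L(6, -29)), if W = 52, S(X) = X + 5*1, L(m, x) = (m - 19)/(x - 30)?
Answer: -57616/59 ≈ -976.54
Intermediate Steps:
L(m, x) = (-19 + m)/(-30 + x)
S(X) = 5 + X (S(X) = X + 5 = 5 + X)
W*(S(-24) + L(6, -29)) = 52*((5 - 24) + (-19 + 6)/(-30 - 29)) = 52*(-19 - 13/(-59)) = 52*(-19 - 1/59*(-13)) = 52*(-19 + 13/59) = 52*(-1108/59) = -57616/59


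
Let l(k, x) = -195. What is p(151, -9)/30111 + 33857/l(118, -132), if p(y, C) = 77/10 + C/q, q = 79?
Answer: -17897303371/103079990 ≈ -173.63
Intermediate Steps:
p(y, C) = 77/10 + C/79
p(151, -9)/30111 + 33857/l(118, -132) = (77/10 + (1/79)*(-9))/30111 + 33857/(-195) = (77/10 - 9/79)*(1/30111) + 33857*(-1/195) = (5993/790)*(1/30111) - 33857/195 = 5993/23787690 - 33857/195 = -17897303371/103079990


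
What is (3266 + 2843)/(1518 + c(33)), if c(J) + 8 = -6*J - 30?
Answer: 6109/1282 ≈ 4.7652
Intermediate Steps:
c(J) = -38 - 6*J (c(J) = -8 + (-6*J - 30) = -8 + (-30 - 6*J) = -38 - 6*J)
(3266 + 2843)/(1518 + c(33)) = (3266 + 2843)/(1518 + (-38 - 6*33)) = 6109/(1518 + (-38 - 198)) = 6109/(1518 - 236) = 6109/1282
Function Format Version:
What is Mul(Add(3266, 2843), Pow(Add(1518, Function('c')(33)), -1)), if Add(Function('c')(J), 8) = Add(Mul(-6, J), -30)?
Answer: Rational(6109, 1282) ≈ 4.7652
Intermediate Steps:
Function('c')(J) = Add(-38, Mul(-6, J)) (Function('c')(J) = Add(-8, Add(Mul(-6, J), -30)) = Add(-8, Add(-30, Mul(-6, J))) = Add(-38, Mul(-6, J)))
Mul(Add(3266, 2843), Pow(Add(1518, Function('c')(33)), -1)) = Mul(Add(3266, 2843), Pow(Add(1518, Add(-38, Mul(-6, 33))), -1)) = Mul(6109, Pow(Add(1518, Add(-38, -198)), -1)) = Mul(6109, Pow(Add(1518, -236), -1)) = Mul(6109, Pow(1282, -1)) = Mul(6109, Rational(1, 1282)) = Rational(6109, 1282)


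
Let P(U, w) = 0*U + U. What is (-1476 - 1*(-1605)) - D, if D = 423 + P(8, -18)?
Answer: -302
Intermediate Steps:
P(U, w) = U (P(U, w) = 0 + U = U)
D = 431 (D = 423 + 8 = 431)
(-1476 - 1*(-1605)) - D = (-1476 - 1*(-1605)) - 1*431 = (-1476 + 1605) - 431 = 129 - 431 = -302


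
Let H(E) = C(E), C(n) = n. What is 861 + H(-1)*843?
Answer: 18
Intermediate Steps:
H(E) = E
861 + H(-1)*843 = 861 - 1*843 = 861 - 843 = 18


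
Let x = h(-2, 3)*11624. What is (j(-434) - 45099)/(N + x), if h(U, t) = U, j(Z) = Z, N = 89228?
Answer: -45533/65980 ≈ -0.69010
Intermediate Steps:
x = -23248 (x = -2*11624 = -23248)
(j(-434) - 45099)/(N + x) = (-434 - 45099)/(89228 - 23248) = -45533/65980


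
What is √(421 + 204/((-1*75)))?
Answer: √10457/5 ≈ 20.452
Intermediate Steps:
√(421 + 204/((-1*75))) = √(421 + 204/(-75)) = √(421 + 204*(-1/75)) = √(421 - 68/25) = √(10457/25) = √10457/5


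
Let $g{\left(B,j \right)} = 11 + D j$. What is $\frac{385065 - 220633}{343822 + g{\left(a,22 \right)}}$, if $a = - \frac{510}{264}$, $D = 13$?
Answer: $\frac{164432}{344119} \approx 0.47783$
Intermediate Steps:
$a = - \frac{85}{44}$ ($a = \left(-510\right) \frac{1}{264} = - \frac{85}{44} \approx -1.9318$)
$g{\left(B,j \right)} = 11 + 13 j$
$\frac{385065 - 220633}{343822 + g{\left(a,22 \right)}} = \frac{385065 - 220633}{343822 + \left(11 + 13 \cdot 22\right)} = \frac{164432}{343822 + \left(11 + 286\right)} = \frac{164432}{343822 + 297} = \frac{164432}{344119}$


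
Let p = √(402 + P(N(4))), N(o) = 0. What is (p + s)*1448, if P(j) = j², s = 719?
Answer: 1041112 + 1448*√402 ≈ 1.0701e+6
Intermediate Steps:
p = √402 (p = √(402 + 0²) = √(402 + 0) = √402 ≈ 20.050)
(p + s)*1448 = (√402 + 719)*1448 = (719 + √402)*1448 = 1041112 + 1448*√402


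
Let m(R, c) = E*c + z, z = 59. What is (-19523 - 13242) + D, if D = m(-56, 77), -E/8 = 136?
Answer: -116482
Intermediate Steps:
E = -1088 (E = -8*136 = -1088)
m(R, c) = 59 - 1088*c (m(R, c) = -1088*c + 59 = 59 - 1088*c)
D = -83717 (D = 59 - 1088*77 = 59 - 83776 = -83717)
(-19523 - 13242) + D = (-19523 - 13242) - 83717 = -32765 - 83717 = -116482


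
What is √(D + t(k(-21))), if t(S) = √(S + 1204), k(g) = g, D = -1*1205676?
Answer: √(-1205676 + 13*√7) ≈ 1098.0*I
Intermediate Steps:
D = -1205676
t(S) = √(1204 + S)
√(D + t(k(-21))) = √(-1205676 + √(1204 - 21)) = √(-1205676 + √1183) = √(-1205676 + 13*√7)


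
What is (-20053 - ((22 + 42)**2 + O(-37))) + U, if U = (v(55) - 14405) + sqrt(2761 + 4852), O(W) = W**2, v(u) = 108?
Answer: -39815 + sqrt(7613) ≈ -39728.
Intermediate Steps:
U = -14297 + sqrt(7613) (U = (108 - 14405) + sqrt(2761 + 4852) = -14297 + sqrt(7613) ≈ -14210.)
(-20053 - ((22 + 42)**2 + O(-37))) + U = (-20053 - ((22 + 42)**2 + (-37)**2)) + (-14297 + sqrt(7613)) = (-20053 - (64**2 + 1369)) + (-14297 + sqrt(7613)) = (-20053 - (4096 + 1369)) + (-14297 + sqrt(7613)) = (-20053 - 1*5465) + (-14297 + sqrt(7613)) = (-20053 - 5465) + (-14297 + sqrt(7613)) = -25518 + (-14297 + sqrt(7613)) = -39815 + sqrt(7613)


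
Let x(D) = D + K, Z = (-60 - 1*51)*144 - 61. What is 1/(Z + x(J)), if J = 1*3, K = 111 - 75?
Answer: -1/16006 ≈ -6.2477e-5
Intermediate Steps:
K = 36
J = 3
Z = -16045 (Z = (-60 - 51)*144 - 61 = -111*144 - 61 = -15984 - 61 = -16045)
x(D) = 36 + D (x(D) = D + 36 = 36 + D)
1/(Z + x(J)) = 1/(-16045 + (36 + 3)) = 1/(-16045 + 39) = 1/(-16006) = -1/16006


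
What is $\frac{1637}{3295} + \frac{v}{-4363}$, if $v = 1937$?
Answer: $\frac{759816}{14376085} \approx 0.052853$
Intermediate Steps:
$\frac{1637}{3295} + \frac{v}{-4363} = \frac{1637}{3295} + \frac{1937}{-4363} = 1637 \cdot \frac{1}{3295} + 1937 \left(- \frac{1}{4363}\right) = \frac{1637}{3295} - \frac{1937}{4363} = \frac{759816}{14376085}$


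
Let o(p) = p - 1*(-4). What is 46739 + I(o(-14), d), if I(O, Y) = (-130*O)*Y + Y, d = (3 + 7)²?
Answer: 176839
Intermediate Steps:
d = 100 (d = 10² = 100)
o(p) = 4 + p (o(p) = p + 4 = 4 + p)
I(O, Y) = Y - 130*O*Y (I(O, Y) = -130*O*Y + Y = Y - 130*O*Y)
46739 + I(o(-14), d) = 46739 + 100*(1 - 130*(4 - 14)) = 46739 + 100*(1 - 130*(-10)) = 46739 + 100*(1 + 1300) = 46739 + 100*1301 = 46739 + 130100 = 176839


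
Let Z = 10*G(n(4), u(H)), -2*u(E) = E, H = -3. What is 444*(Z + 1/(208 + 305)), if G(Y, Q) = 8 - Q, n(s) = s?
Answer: 4935208/171 ≈ 28861.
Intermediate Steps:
u(E) = -E/2
Z = 65 (Z = 10*(8 - (-1)*(-3)/2) = 10*(8 - 1*3/2) = 10*(8 - 3/2) = 10*(13/2) = 65)
444*(Z + 1/(208 + 305)) = 444*(65 + 1/(208 + 305)) = 444*(65 + 1/513) = 444*(33346/513) = 4935208/171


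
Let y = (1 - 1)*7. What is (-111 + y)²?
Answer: 12321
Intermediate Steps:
y = 0 (y = 0*7 = 0)
(-111 + y)² = (-111 + 0)² = (-111)² = 12321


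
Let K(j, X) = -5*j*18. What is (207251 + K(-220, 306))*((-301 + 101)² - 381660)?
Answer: -77574244660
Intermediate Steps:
K(j, X) = -90*j
(207251 + K(-220, 306))*((-301 + 101)² - 381660) = (207251 - 90*(-220))*((-301 + 101)² - 381660) = (207251 + 19800)*((-200)² - 381660) = 227051*(40000 - 381660) = 227051*(-341660) = -77574244660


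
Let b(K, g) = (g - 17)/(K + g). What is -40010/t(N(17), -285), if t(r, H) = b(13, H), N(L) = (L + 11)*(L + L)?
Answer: -5441360/151 ≈ -36036.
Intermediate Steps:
N(L) = 2*L*(11 + L) (N(L) = (11 + L)*(2*L) = 2*L*(11 + L))
b(K, g) = (-17 + g)/(K + g)
t(r, H) = (-17 + H)/(13 + H)
-40010/t(N(17), -285) = -40010*(13 - 285)/(-17 - 285) = -40010/(-302/(-272)) = -40010/((-1/272*(-302))) = -40010/151/136 = -40010*136/151 = -5441360/151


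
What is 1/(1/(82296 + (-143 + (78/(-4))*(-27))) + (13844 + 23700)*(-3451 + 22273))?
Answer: 165359/116851461207314 ≈ 1.4151e-9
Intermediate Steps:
1/(1/(82296 + (-143 + (78/(-4))*(-27))) + (13844 + 23700)*(-3451 + 22273)) = 1/(1/(82296 + (-143 + (78*(-¼))*(-27))) + 37544*18822) = 1/(1/(82296 + (-143 - 39/2*(-27))) + 706653168) = 1/(1/(82296 + (-143 + 1053/2)) + 706653168) = 1/(1/(82296 + 767/2) + 706653168) = 1/(1/(165359/2) + 706653168) = 1/(2/165359 + 706653168) = 1/(116851461207314/165359) = 165359/116851461207314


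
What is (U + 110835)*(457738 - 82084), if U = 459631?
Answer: 214297834764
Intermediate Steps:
(U + 110835)*(457738 - 82084) = (459631 + 110835)*(457738 - 82084) = 570466*375654 = 214297834764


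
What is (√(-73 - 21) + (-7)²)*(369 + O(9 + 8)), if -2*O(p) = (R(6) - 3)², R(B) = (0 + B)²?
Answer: -17199/2 - 351*I*√94/2 ≈ -8599.5 - 1701.5*I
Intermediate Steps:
R(B) = B²
O(p) = -1089/2 (O(p) = -(6² - 3)²/2 = -(36 - 3)²/2 = -½*33² = -½*1089 = -1089/2)
(√(-73 - 21) + (-7)²)*(369 + O(9 + 8)) = (√(-73 - 21) + (-7)²)*(369 - 1089/2) = (√(-94) + 49)*(-351/2) = (I*√94 + 49)*(-351/2) = (49 + I*√94)*(-351/2) = -17199/2 - 351*I*√94/2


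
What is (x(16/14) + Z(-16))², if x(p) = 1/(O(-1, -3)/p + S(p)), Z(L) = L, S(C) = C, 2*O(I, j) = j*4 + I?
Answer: 68161536/259081 ≈ 263.09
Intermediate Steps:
O(I, j) = I/2 + 2*j (O(I, j) = (j*4 + I)/2 = (4*j + I)/2 = (I + 4*j)/2 = I/2 + 2*j)
x(p) = 1/(p - 13/(2*p)) (x(p) = 1/(((½)*(-1) + 2*(-3))/p + p) = 1/((-½ - 6)/p + p) = 1/(-13/(2*p) + p) = 1/(p - 13/(2*p)))
(x(16/14) + Z(-16))² = (2*(16/14)/(-13 + 2*(16/14)²) - 16)² = (2*(16*(1/14))/(-13 + 2*(16*(1/14))²) - 16)² = (2*(8/7)/(-13 + 2*(8/7)²) - 16)² = (2*(8/7)/(-13 + 2*(64/49)) - 16)² = (2*(8/7)/(-13 + 128/49) - 16)² = (2*(8/7)/(-509/49) - 16)² = (2*(8/7)*(-49/509) - 16)² = (-112/509 - 16)² = (-8256/509)² = 68161536/259081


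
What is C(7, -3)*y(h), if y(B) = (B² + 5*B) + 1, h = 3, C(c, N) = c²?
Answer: 1225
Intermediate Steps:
y(B) = 1 + B² + 5*B
C(7, -3)*y(h) = 7²*(1 + 3² + 5*3) = 49*(1 + 9 + 15) = 49*25 = 1225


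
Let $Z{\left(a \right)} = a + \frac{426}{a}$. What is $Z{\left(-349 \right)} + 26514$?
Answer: $\frac{9131159}{349} \approx 26164.0$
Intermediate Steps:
$Z{\left(-349 \right)} + 26514 = \left(-349 + \frac{426}{-349}\right) + 26514 = \left(-349 + 426 \left(- \frac{1}{349}\right)\right) + 26514 = \left(-349 - \frac{426}{349}\right) + 26514 = - \frac{122227}{349} + 26514 = \frac{9131159}{349}$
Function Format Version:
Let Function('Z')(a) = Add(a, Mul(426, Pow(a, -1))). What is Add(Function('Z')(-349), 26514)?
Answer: Rational(9131159, 349) ≈ 26164.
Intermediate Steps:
Add(Function('Z')(-349), 26514) = Add(Add(-349, Mul(426, Pow(-349, -1))), 26514) = Add(Add(-349, Mul(426, Rational(-1, 349))), 26514) = Add(Add(-349, Rational(-426, 349)), 26514) = Add(Rational(-122227, 349), 26514) = Rational(9131159, 349)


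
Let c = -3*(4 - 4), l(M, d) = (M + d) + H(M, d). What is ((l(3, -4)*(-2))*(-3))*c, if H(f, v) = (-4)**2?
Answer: 0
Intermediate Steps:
H(f, v) = 16
l(M, d) = 16 + M + d (l(M, d) = (M + d) + 16 = 16 + M + d)
c = 0 (c = -3*0 = 0)
((l(3, -4)*(-2))*(-3))*c = (((16 + 3 - 4)*(-2))*(-3))*0 = ((15*(-2))*(-3))*0 = -30*(-3)*0 = 90*0 = 0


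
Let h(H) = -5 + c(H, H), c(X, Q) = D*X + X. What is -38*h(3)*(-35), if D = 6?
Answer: 21280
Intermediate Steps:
c(X, Q) = 7*X (c(X, Q) = 6*X + X = 7*X)
h(H) = -5 + 7*H
-38*h(3)*(-35) = -38*(-5 + 7*3)*(-35) = -38*(-5 + 21)*(-35) = -38*16*(-35) = -608*(-35) = 21280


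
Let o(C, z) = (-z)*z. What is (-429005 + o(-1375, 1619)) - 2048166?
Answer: -5098332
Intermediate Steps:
o(C, z) = -z²
(-429005 + o(-1375, 1619)) - 2048166 = (-429005 - 1*1619²) - 2048166 = (-429005 - 1*2621161) - 2048166 = (-429005 - 2621161) - 2048166 = -3050166 - 2048166 = -5098332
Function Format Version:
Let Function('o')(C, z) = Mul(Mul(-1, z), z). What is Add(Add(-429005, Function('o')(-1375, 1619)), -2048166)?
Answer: -5098332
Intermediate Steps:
Function('o')(C, z) = Mul(-1, Pow(z, 2))
Add(Add(-429005, Function('o')(-1375, 1619)), -2048166) = Add(Add(-429005, Mul(-1, Pow(1619, 2))), -2048166) = Add(Add(-429005, Mul(-1, 2621161)), -2048166) = Add(Add(-429005, -2621161), -2048166) = Add(-3050166, -2048166) = -5098332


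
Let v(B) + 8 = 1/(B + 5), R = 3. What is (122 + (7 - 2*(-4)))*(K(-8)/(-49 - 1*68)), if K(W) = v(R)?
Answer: 959/104 ≈ 9.2212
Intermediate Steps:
v(B) = -8 + 1/(5 + B) (v(B) = -8 + 1/(B + 5) = -8 + 1/(5 + B))
K(W) = -63/8 (K(W) = (-39 - 8*3)/(5 + 3) = (-39 - 24)/8 = (⅛)*(-63) = -63/8)
(122 + (7 - 2*(-4)))*(K(-8)/(-49 - 1*68)) = (122 + (7 - 2*(-4)))*(-63/(8*(-49 - 1*68))) = (122 + (7 + 8))*(-63/(8*(-49 - 68))) = (122 + 15)*(-63/8/(-117)) = 137*(-63/8*(-1/117)) = 137*(7/104) = 959/104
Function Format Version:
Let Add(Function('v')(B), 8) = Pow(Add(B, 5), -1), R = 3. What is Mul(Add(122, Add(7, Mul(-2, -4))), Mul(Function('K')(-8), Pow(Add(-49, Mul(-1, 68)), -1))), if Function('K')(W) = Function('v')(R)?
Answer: Rational(959, 104) ≈ 9.2212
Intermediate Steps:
Function('v')(B) = Add(-8, Pow(Add(5, B), -1)) (Function('v')(B) = Add(-8, Pow(Add(B, 5), -1)) = Add(-8, Pow(Add(5, B), -1)))
Function('K')(W) = Rational(-63, 8) (Function('K')(W) = Mul(Pow(Add(5, 3), -1), Add(-39, Mul(-8, 3))) = Mul(Pow(8, -1), Add(-39, -24)) = Mul(Rational(1, 8), -63) = Rational(-63, 8))
Mul(Add(122, Add(7, Mul(-2, -4))), Mul(Function('K')(-8), Pow(Add(-49, Mul(-1, 68)), -1))) = Mul(Add(122, Add(7, Mul(-2, -4))), Mul(Rational(-63, 8), Pow(Add(-49, Mul(-1, 68)), -1))) = Mul(Add(122, Add(7, 8)), Mul(Rational(-63, 8), Pow(Add(-49, -68), -1))) = Mul(Add(122, 15), Mul(Rational(-63, 8), Pow(-117, -1))) = Mul(137, Mul(Rational(-63, 8), Rational(-1, 117))) = Mul(137, Rational(7, 104)) = Rational(959, 104)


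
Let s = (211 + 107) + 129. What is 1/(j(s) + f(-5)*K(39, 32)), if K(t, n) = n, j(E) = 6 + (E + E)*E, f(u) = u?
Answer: 1/399464 ≈ 2.5034e-6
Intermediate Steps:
s = 447 (s = 318 + 129 = 447)
j(E) = 6 + 2*E**2 (j(E) = 6 + (2*E)*E = 6 + 2*E**2)
1/(j(s) + f(-5)*K(39, 32)) = 1/((6 + 2*447**2) - 5*32) = 1/((6 + 2*199809) - 160) = 1/((6 + 399618) - 160) = 1/(399624 - 160) = 1/399464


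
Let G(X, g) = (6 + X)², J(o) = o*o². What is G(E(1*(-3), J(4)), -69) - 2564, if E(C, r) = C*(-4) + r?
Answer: 4160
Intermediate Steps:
J(o) = o³
E(C, r) = r - 4*C (E(C, r) = -4*C + r = r - 4*C)
G(E(1*(-3), J(4)), -69) - 2564 = (6 + (4³ - 4*(-3)))² - 2564 = (6 + (64 - 4*(-3)))² - 2564 = (6 + (64 + 12))² - 2564 = (6 + 76)² - 2564 = 82² - 2564 = 6724 - 2564 = 4160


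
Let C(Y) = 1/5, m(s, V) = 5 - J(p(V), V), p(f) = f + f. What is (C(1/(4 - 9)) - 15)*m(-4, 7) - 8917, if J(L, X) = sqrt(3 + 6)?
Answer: -44733/5 ≈ -8946.6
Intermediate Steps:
p(f) = 2*f
J(L, X) = 3 (J(L, X) = sqrt(9) = 3)
m(s, V) = 2 (m(s, V) = 5 - 1*3 = 5 - 3 = 2)
C(Y) = 1/5
(C(1/(4 - 9)) - 15)*m(-4, 7) - 8917 = (1/5 - 15)*2 - 8917 = -74/5*2 - 8917 = -148/5 - 8917 = -44733/5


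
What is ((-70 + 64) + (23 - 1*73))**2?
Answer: 3136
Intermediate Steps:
((-70 + 64) + (23 - 1*73))**2 = (-6 + (23 - 73))**2 = (-6 - 50)**2 = (-56)**2 = 3136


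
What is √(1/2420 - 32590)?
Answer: I*√394338995/110 ≈ 180.53*I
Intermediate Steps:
√(1/2420 - 32590) = √(-78867799/2420) = I*√394338995/110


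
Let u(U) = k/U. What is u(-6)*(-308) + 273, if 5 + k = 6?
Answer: 973/3 ≈ 324.33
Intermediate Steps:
k = 1 (k = -5 + 6 = 1)
u(U) = 1/U
u(-6)*(-308) + 273 = -308/(-6) + 273 = -⅙*(-308) + 273 = 154/3 + 273 = 973/3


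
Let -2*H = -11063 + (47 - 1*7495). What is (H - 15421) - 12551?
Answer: -37433/2 ≈ -18717.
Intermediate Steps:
H = 18511/2 (H = -(-11063 + (47 - 1*7495))/2 = -(-11063 + (47 - 7495))/2 = -(-11063 - 7448)/2 = -½*(-18511) = 18511/2 ≈ 9255.5)
(H - 15421) - 12551 = (18511/2 - 15421) - 12551 = -12331/2 - 12551 = -37433/2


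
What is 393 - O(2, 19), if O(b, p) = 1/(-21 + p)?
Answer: 787/2 ≈ 393.50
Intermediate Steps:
393 - O(2, 19) = 393 - 1/(-21 + 19) = 393 - 1/(-2) = 393 - 1*(-½) = 393 + ½ = 787/2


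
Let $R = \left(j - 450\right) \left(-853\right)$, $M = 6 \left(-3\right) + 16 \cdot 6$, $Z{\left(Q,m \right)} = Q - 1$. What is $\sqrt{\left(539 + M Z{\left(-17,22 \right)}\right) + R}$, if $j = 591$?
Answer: $i \sqrt{121138} \approx 348.05 i$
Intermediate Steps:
$Z{\left(Q,m \right)} = -1 + Q$
$M = 78$ ($M = -18 + 96 = 78$)
$R = -120273$ ($R = \left(591 - 450\right) \left(-853\right) = 141 \left(-853\right) = -120273$)
$\sqrt{\left(539 + M Z{\left(-17,22 \right)}\right) + R} = \sqrt{\left(539 + 78 \left(-1 - 17\right)\right) - 120273} = \sqrt{\left(539 + 78 \left(-18\right)\right) - 120273} = \sqrt{\left(539 - 1404\right) - 120273} = \sqrt{-865 - 120273} = \sqrt{-121138} = i \sqrt{121138}$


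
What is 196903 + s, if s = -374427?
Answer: -177524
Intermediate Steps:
196903 + s = 196903 - 374427 = -177524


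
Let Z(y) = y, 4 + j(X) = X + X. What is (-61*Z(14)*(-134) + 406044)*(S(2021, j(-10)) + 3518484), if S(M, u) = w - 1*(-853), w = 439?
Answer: 1831973012480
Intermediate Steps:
j(X) = -4 + 2*X (j(X) = -4 + (X + X) = -4 + 2*X)
S(M, u) = 1292 (S(M, u) = 439 - 1*(-853) = 439 + 853 = 1292)
(-61*Z(14)*(-134) + 406044)*(S(2021, j(-10)) + 3518484) = (-61*14*(-134) + 406044)*(1292 + 3518484) = (-854*(-134) + 406044)*3519776 = (114436 + 406044)*3519776 = 520480*3519776 = 1831973012480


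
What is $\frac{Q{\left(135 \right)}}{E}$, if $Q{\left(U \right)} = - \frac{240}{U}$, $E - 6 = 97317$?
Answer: $- \frac{16}{875907} \approx -1.8267 \cdot 10^{-5}$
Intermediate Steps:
$E = 97323$ ($E = 6 + 97317 = 97323$)
$\frac{Q{\left(135 \right)}}{E} = \frac{\left(-240\right) \frac{1}{135}}{97323} = \left(-240\right) \frac{1}{135} \cdot \frac{1}{97323} = \left(- \frac{16}{9}\right) \frac{1}{97323} = - \frac{16}{875907}$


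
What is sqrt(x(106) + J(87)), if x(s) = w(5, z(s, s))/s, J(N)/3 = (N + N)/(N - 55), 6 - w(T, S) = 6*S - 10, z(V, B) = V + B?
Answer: sqrt(200605)/212 ≈ 2.1127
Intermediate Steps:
z(V, B) = B + V
w(T, S) = 16 - 6*S (w(T, S) = 6 - (6*S - 10) = 6 - (-10 + 6*S) = 6 + (10 - 6*S) = 16 - 6*S)
J(N) = 6*N/(-55 + N) (J(N) = 3*((N + N)/(N - 55)) = 3*((2*N)/(-55 + N)) = 3*(2*N/(-55 + N)) = 6*N/(-55 + N))
x(s) = (16 - 12*s)/s (x(s) = (16 - 6*(s + s))/s = (16 - 12*s)/s)
sqrt(x(106) + J(87)) = sqrt((-12 + 16/106) + 6*87/(-55 + 87)) = sqrt((-12 + 16*(1/106)) + 6*87/32) = sqrt((-12 + 8/53) + 6*87*(1/32)) = sqrt(-628/53 + 261/16) = sqrt(3785/848) = sqrt(200605)/212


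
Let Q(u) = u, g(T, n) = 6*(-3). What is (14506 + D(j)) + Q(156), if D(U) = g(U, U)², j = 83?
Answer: 14986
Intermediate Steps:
g(T, n) = -18
D(U) = 324 (D(U) = (-18)² = 324)
(14506 + D(j)) + Q(156) = (14506 + 324) + 156 = 14830 + 156 = 14986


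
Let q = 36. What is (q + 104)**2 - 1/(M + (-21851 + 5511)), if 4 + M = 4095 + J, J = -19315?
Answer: 618654401/31564 ≈ 19600.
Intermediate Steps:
M = -15224 (M = -4 + (4095 - 19315) = -4 - 15220 = -15224)
(q + 104)**2 - 1/(M + (-21851 + 5511)) = (36 + 104)**2 - 1/(-15224 + (-21851 + 5511)) = 140**2 - 1/(-15224 - 16340) = 19600 - 1/(-31564) = 19600 - 1*(-1/31564) = 19600 + 1/31564 = 618654401/31564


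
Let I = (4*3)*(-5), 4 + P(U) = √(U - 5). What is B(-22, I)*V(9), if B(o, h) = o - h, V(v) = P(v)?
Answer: -76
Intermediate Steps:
P(U) = -4 + √(-5 + U) (P(U) = -4 + √(U - 5) = -4 + √(-5 + U))
V(v) = -4 + √(-5 + v)
I = -60 (I = 12*(-5) = -60)
B(-22, I)*V(9) = (-22 - 1*(-60))*(-4 + √(-5 + 9)) = (-22 + 60)*(-4 + √4) = 38*(-4 + 2) = 38*(-2) = -76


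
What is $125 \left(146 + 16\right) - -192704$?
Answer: $212954$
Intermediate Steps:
$125 \left(146 + 16\right) - -192704 = 125 \cdot 162 + 192704 = 20250 + 192704 = 212954$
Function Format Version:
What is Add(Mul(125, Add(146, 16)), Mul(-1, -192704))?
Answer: 212954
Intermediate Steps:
Add(Mul(125, Add(146, 16)), Mul(-1, -192704)) = Add(Mul(125, 162), 192704) = Add(20250, 192704) = 212954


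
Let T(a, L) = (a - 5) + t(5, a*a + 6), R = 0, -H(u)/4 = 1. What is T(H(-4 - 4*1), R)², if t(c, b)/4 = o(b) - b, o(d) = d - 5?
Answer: 841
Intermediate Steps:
H(u) = -4 (H(u) = -4*1 = -4)
o(d) = -5 + d
t(c, b) = -20 (t(c, b) = 4*((-5 + b) - b) = 4*(-5) = -20)
T(a, L) = -25 + a (T(a, L) = (a - 5) - 20 = (-5 + a) - 20 = -25 + a)
T(H(-4 - 4*1), R)² = (-25 - 4)² = (-29)² = 841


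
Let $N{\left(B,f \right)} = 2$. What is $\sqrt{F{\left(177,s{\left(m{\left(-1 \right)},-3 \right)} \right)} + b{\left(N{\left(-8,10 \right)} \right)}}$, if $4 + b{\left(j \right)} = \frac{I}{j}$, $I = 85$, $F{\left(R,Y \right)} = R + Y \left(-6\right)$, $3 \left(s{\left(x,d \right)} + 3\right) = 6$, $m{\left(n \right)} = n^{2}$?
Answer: $\frac{\sqrt{886}}{2} \approx 14.883$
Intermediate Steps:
$s{\left(x,d \right)} = -1$ ($s{\left(x,d \right)} = -3 + \frac{1}{3} \cdot 6 = -3 + 2 = -1$)
$F{\left(R,Y \right)} = R - 6 Y$
$b{\left(j \right)} = -4 + \frac{85}{j}$
$\sqrt{F{\left(177,s{\left(m{\left(-1 \right)},-3 \right)} \right)} + b{\left(N{\left(-8,10 \right)} \right)}} = \sqrt{\left(177 - -6\right) - \left(4 - \frac{85}{2}\right)} = \sqrt{\left(177 + 6\right) + \left(-4 + 85 \cdot \frac{1}{2}\right)} = \sqrt{183 + \left(-4 + \frac{85}{2}\right)} = \sqrt{183 + \frac{77}{2}} = \sqrt{\frac{443}{2}} = \frac{\sqrt{886}}{2}$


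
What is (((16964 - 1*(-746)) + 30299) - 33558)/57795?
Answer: 4817/19265 ≈ 0.25004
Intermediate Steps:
(((16964 - 1*(-746)) + 30299) - 33558)/57795 = (((16964 + 746) + 30299) - 33558)*(1/57795) = ((17710 + 30299) - 33558)*(1/57795) = (48009 - 33558)*(1/57795) = 14451*(1/57795) = 4817/19265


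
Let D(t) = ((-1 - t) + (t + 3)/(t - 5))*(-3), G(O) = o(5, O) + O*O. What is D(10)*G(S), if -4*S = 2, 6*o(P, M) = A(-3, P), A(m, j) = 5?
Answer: 273/10 ≈ 27.300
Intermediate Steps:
o(P, M) = 5/6 (o(P, M) = (1/6)*5 = 5/6)
S = -1/2 (S = -1/4*2 = -1/2 ≈ -0.50000)
G(O) = 5/6 + O**2 (G(O) = 5/6 + O*O = 5/6 + O**2)
D(t) = 3 + 3*t - 3*(3 + t)/(-5 + t) (D(t) = ((-1 - t) + (3 + t)/(-5 + t))*(-3) = (-1 - t + (3 + t)/(-5 + t))*(-3) = 3 + 3*t - 3*(3 + t)/(-5 + t))
D(10)*G(S) = (3*(-8 + 10**2 - 5*10)/(-5 + 10))*(5/6 + (-1/2)**2) = (3*(-8 + 100 - 50)/5)*(5/6 + 1/4) = (3*(1/5)*42)*(13/12) = (126/5)*(13/12) = 273/10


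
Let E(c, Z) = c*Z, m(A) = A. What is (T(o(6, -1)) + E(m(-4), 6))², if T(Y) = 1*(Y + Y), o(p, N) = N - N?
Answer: 576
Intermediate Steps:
o(p, N) = 0
E(c, Z) = Z*c
T(Y) = 2*Y (T(Y) = 1*(2*Y) = 2*Y)
(T(o(6, -1)) + E(m(-4), 6))² = (2*0 + 6*(-4))² = (0 - 24)² = (-24)² = 576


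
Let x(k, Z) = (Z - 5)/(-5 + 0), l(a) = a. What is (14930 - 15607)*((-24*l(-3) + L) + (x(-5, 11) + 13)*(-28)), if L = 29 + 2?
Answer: 769749/5 ≈ 1.5395e+5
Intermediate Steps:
L = 31
x(k, Z) = 1 - Z/5 (x(k, Z) = (-5 + Z)/(-5) = (-5 + Z)*(-⅕) = 1 - Z/5)
(14930 - 15607)*((-24*l(-3) + L) + (x(-5, 11) + 13)*(-28)) = (14930 - 15607)*((-24*(-3) + 31) + ((1 - ⅕*11) + 13)*(-28)) = -677*((72 + 31) + ((1 - 11/5) + 13)*(-28)) = -677*(103 + (-6/5 + 13)*(-28)) = -677*(103 + (59/5)*(-28)) = -677*(103 - 1652/5) = -677*(-1137/5) = 769749/5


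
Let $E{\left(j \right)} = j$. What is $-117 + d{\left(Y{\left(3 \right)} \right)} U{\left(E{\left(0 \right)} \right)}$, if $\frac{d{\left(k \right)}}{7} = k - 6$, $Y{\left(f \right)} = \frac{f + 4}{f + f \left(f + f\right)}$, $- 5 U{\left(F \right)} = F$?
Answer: $-117$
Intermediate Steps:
$U{\left(F \right)} = - \frac{F}{5}$
$Y{\left(f \right)} = \frac{4 + f}{f + 2 f^{2}}$ ($Y{\left(f \right)} = \frac{4 + f}{f + f 2 f} = \frac{4 + f}{f + 2 f^{2}}$)
$d{\left(k \right)} = -42 + 7 k$ ($d{\left(k \right)} = 7 \left(k - 6\right) = 7 \left(-6 + k\right) = -42 + 7 k$)
$-117 + d{\left(Y{\left(3 \right)} \right)} U{\left(E{\left(0 \right)} \right)} = -117 + \left(-42 + 7 \frac{4 + 3}{3 \left(1 + 2 \cdot 3\right)}\right) \left(\left(- \frac{1}{5}\right) 0\right) = -117 + \left(-42 + 7 \cdot \frac{1}{3} \frac{1}{1 + 6} \cdot 7\right) 0 = -117 + \left(-42 + 7 \cdot \frac{1}{3} \cdot \frac{1}{7} \cdot 7\right) 0 = -117 + \left(-42 + 7 \cdot \frac{1}{3}\right) 0 = -117 + \left(-42 + \frac{7}{3}\right) 0 = -117 - 0 = -117 + 0 = -117$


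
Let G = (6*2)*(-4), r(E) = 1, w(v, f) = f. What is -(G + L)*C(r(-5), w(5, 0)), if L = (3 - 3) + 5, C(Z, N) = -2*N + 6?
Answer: 258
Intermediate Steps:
C(Z, N) = 6 - 2*N
G = -48 (G = 12*(-4) = -48)
L = 5 (L = 0 + 5 = 5)
-(G + L)*C(r(-5), w(5, 0)) = -(-48 + 5)*(6 - 2*0) = -(-43)*(6 + 0) = -(-43)*6 = -1*(-258) = 258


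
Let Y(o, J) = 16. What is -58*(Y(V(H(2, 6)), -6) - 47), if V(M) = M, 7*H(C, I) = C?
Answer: 1798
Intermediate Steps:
H(C, I) = C/7
-58*(Y(V(H(2, 6)), -6) - 47) = -58*(16 - 47) = -58*(-31) = 1798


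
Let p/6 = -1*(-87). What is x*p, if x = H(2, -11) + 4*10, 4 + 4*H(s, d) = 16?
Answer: 22446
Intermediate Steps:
H(s, d) = 3 (H(s, d) = -1 + (¼)*16 = -1 + 4 = 3)
x = 43 (x = 3 + 4*10 = 3 + 40 = 43)
p = 522 (p = 6*(-1*(-87)) = 6*87 = 522)
x*p = 43*522 = 22446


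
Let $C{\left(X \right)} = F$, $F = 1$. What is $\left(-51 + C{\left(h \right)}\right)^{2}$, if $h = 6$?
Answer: $2500$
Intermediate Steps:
$C{\left(X \right)} = 1$
$\left(-51 + C{\left(h \right)}\right)^{2} = \left(-51 + 1\right)^{2} = \left(-50\right)^{2} = 2500$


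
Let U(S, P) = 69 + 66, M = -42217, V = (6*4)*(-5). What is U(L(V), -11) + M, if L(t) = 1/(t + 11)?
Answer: -42082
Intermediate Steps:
V = -120 (V = 24*(-5) = -120)
L(t) = 1/(11 + t)
U(S, P) = 135
U(L(V), -11) + M = 135 - 42217 = -42082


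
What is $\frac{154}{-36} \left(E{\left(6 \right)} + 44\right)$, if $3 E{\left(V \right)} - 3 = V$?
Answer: $- \frac{3619}{18} \approx -201.06$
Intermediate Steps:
$E{\left(V \right)} = 1 + \frac{V}{3}$
$\frac{154}{-36} \left(E{\left(6 \right)} + 44\right) = \frac{154}{-36} \left(\left(1 + \frac{1}{3} \cdot 6\right) + 44\right) = 154 \left(- \frac{1}{36}\right) \left(\left(1 + 2\right) + 44\right) = - \frac{77 \left(3 + 44\right)}{18} = \left(- \frac{77}{18}\right) 47 = - \frac{3619}{18}$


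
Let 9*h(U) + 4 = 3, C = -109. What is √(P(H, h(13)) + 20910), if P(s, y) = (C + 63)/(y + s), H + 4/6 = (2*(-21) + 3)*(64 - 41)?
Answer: √85321373070/2020 ≈ 144.60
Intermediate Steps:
h(U) = -⅑ (h(U) = -4/9 + (⅑)*3 = -4/9 + ⅓ = -⅑)
H = -2693/3 (H = -⅔ + (2*(-21) + 3)*(64 - 41) = -⅔ + (-42 + 3)*23 = -⅔ - 39*23 = -⅔ - 897 = -2693/3 ≈ -897.67)
P(s, y) = -46/(s + y) (P(s, y) = (-109 + 63)/(y + s) = -46/(s + y))
√(P(H, h(13)) + 20910) = √(-46/(-2693/3 - ⅑) + 20910) = √(-46/(-8080/9) + 20910) = √(-46*(-9/8080) + 20910) = √(207/4040 + 20910) = √(84476607/4040) = √85321373070/2020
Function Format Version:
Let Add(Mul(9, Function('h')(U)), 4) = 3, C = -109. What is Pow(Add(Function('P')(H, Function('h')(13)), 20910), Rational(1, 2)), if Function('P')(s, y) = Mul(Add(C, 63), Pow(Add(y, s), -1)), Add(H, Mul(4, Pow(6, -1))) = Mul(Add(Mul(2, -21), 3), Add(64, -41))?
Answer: Mul(Rational(1, 2020), Pow(85321373070, Rational(1, 2))) ≈ 144.60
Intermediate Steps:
Function('h')(U) = Rational(-1, 9) (Function('h')(U) = Add(Rational(-4, 9), Mul(Rational(1, 9), 3)) = Add(Rational(-4, 9), Rational(1, 3)) = Rational(-1, 9))
H = Rational(-2693, 3) (H = Add(Rational(-2, 3), Mul(Add(Mul(2, -21), 3), Add(64, -41))) = Add(Rational(-2, 3), Mul(Add(-42, 3), 23)) = Add(Rational(-2, 3), Mul(-39, 23)) = Add(Rational(-2, 3), -897) = Rational(-2693, 3) ≈ -897.67)
Function('P')(s, y) = Mul(-46, Pow(Add(s, y), -1)) (Function('P')(s, y) = Mul(Add(-109, 63), Pow(Add(y, s), -1)) = Mul(-46, Pow(Add(s, y), -1)))
Pow(Add(Function('P')(H, Function('h')(13)), 20910), Rational(1, 2)) = Pow(Add(Mul(-46, Pow(Add(Rational(-2693, 3), Rational(-1, 9)), -1)), 20910), Rational(1, 2)) = Pow(Add(Mul(-46, Pow(Rational(-8080, 9), -1)), 20910), Rational(1, 2)) = Pow(Add(Mul(-46, Rational(-9, 8080)), 20910), Rational(1, 2)) = Pow(Add(Rational(207, 4040), 20910), Rational(1, 2)) = Pow(Rational(84476607, 4040), Rational(1, 2)) = Mul(Rational(1, 2020), Pow(85321373070, Rational(1, 2)))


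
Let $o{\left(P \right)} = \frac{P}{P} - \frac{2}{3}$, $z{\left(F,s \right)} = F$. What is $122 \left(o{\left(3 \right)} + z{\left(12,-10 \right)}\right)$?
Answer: $\frac{4514}{3} \approx 1504.7$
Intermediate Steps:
$o{\left(P \right)} = \frac{1}{3}$ ($o{\left(P \right)} = 1 - \frac{2}{3} = \frac{1}{3}$)
$122 \left(o{\left(3 \right)} + z{\left(12,-10 \right)}\right) = 122 \left(\frac{1}{3} + 12\right) = 122 \cdot \frac{37}{3} = \frac{4514}{3}$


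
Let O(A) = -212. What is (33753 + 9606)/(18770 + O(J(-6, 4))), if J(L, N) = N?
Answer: 14453/6186 ≈ 2.3364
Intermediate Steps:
(33753 + 9606)/(18770 + O(J(-6, 4))) = (33753 + 9606)/(18770 - 212) = 43359/18558 = 43359*(1/18558) = 14453/6186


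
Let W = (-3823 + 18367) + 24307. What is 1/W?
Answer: 1/38851 ≈ 2.5739e-5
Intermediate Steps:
W = 38851 (W = 14544 + 24307 = 38851)
1/W = 1/38851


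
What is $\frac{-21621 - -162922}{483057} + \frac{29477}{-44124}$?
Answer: $- \frac{2668101955}{7104802356} \approx -0.37554$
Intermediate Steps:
$\frac{-21621 - -162922}{483057} + \frac{29477}{-44124} = \left(-21621 + 162922\right) \frac{1}{483057} + 29477 \left(- \frac{1}{44124}\right) = 141301 \cdot \frac{1}{483057} - \frac{29477}{44124} = \frac{141301}{483057} - \frac{29477}{44124} = - \frac{2668101955}{7104802356}$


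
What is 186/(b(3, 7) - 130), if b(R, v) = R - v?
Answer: -93/67 ≈ -1.3881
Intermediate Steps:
186/(b(3, 7) - 130) = 186/((3 - 1*7) - 130) = 186/((3 - 7) - 130) = 186/(-4 - 130) = 186/(-134) = 186*(-1/134) = -93/67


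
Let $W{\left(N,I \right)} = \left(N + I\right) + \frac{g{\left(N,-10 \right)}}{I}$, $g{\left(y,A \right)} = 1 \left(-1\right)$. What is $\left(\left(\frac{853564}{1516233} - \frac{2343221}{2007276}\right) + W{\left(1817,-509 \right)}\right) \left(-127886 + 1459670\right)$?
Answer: $\frac{74925522185500116512262}{43031681629327} \approx 1.7412 \cdot 10^{9}$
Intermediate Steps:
$g{\left(y,A \right)} = -1$
$W{\left(N,I \right)} = I + N - \frac{1}{I}$ ($W{\left(N,I \right)} = \left(N + I\right) - \frac{1}{I} = \left(I + N\right) - \frac{1}{I} = I + N - \frac{1}{I}$)
$\left(\left(\frac{853564}{1516233} - \frac{2343221}{2007276}\right) + W{\left(1817,-509 \right)}\right) \left(-127886 + 1459670\right) = \left(\left(\frac{853564}{1516233} - \frac{2343221}{2007276}\right) - - \frac{665773}{509}\right) \left(-127886 + 1459670\right) = \left(\left(853564 \cdot \frac{1}{1516233} - \frac{2343221}{2007276}\right) - - \frac{665773}{509}\right) 1331784 = \left(\left(\frac{853564}{1516233} - \frac{2343221}{2007276}\right) + \left(-509 + 1817 + \frac{1}{509}\right)\right) 1331784 = \left(- \frac{204392274981}{338166456812} + \frac{665773}{509}\right) 1331784 = \frac{225038060783130347}{172126726517308} \cdot 1331784 = \frac{74925522185500116512262}{43031681629327}$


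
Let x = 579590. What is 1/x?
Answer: 1/579590 ≈ 1.7254e-6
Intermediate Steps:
1/x = 1/579590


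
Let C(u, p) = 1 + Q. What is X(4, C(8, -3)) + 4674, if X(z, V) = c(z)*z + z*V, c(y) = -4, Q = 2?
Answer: 4670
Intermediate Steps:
C(u, p) = 3 (C(u, p) = 1 + 2 = 3)
X(z, V) = -4*z + V*z (X(z, V) = -4*z + z*V = -4*z + V*z)
X(4, C(8, -3)) + 4674 = 4*(-4 + 3) + 4674 = 4*(-1) + 4674 = -4 + 4674 = 4670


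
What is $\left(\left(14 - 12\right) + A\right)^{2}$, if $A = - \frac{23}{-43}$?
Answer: $\frac{11881}{1849} \approx 6.4256$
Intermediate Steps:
$A = \frac{23}{43}$ ($A = \left(-23\right) \left(- \frac{1}{43}\right) = \frac{23}{43} \approx 0.53488$)
$\left(\left(14 - 12\right) + A\right)^{2} = \left(\left(14 - 12\right) + \frac{23}{43}\right)^{2} = \left(2 + \frac{23}{43}\right)^{2} = \left(\frac{109}{43}\right)^{2} = \frac{11881}{1849}$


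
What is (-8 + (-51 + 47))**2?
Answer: 144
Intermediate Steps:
(-8 + (-51 + 47))**2 = (-8 - 4)**2 = (-12)**2 = 144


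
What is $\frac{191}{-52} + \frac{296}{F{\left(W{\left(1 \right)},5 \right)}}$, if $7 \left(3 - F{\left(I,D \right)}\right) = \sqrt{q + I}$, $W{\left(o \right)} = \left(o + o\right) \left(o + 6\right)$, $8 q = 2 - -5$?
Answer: $\frac{2492839}{25324} + \frac{592 \sqrt{238}}{487} \approx 117.19$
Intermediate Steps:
$q = \frac{7}{8}$ ($q = \frac{2 - -5}{8} = \frac{2 + 5}{8} = \frac{1}{8} \cdot 7 = \frac{7}{8} \approx 0.875$)
$W{\left(o \right)} = 2 o \left(6 + o\right)$
$F{\left(I,D \right)} = 3 - \frac{\sqrt{\frac{7}{8} + I}}{7}$
$\frac{191}{-52} + \frac{296}{F{\left(W{\left(1 \right)},5 \right)}} = \frac{191}{-52} + \frac{296}{3 - \frac{\sqrt{14 + 16 \cdot 2 \cdot 1 \left(6 + 1\right)}}{28}} = 191 \left(- \frac{1}{52}\right) + \frac{296}{3 - \frac{\sqrt{14 + 16 \cdot 2 \cdot 1 \cdot 7}}{28}} = - \frac{191}{52} + \frac{296}{3 - \frac{\sqrt{14 + 16 \cdot 14}}{28}} = - \frac{191}{52} + \frac{296}{3 - \frac{\sqrt{14 + 224}}{28}} = - \frac{191}{52} + \frac{296}{3 - \frac{\sqrt{238}}{28}}$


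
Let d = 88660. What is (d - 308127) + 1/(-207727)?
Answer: -45589221510/207727 ≈ -2.1947e+5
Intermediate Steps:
(d - 308127) + 1/(-207727) = (88660 - 308127) + 1/(-207727) = -219467 - 1/207727 = -45589221510/207727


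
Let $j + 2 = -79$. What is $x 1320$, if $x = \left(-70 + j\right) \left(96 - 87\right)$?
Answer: $-1793880$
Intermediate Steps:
$j = -81$ ($j = -2 - 79 = -81$)
$x = -1359$ ($x = \left(-70 - 81\right) \left(96 - 87\right) = \left(-151\right) 9 = -1359$)
$x 1320 = \left(-1359\right) 1320 = -1793880$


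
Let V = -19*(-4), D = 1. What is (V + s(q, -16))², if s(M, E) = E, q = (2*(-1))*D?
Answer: 3600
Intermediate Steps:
V = 76
q = -2 (q = (2*(-1))*1 = -2*1 = -2)
(V + s(q, -16))² = (76 - 16)² = 60² = 3600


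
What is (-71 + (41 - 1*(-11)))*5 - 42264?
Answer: -42359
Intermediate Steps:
(-71 + (41 - 1*(-11)))*5 - 42264 = (-71 + (41 + 11))*5 - 42264 = (-71 + 52)*5 - 42264 = -19*5 - 42264 = -95 - 42264 = -42359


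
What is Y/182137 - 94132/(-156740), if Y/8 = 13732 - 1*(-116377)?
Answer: 45072799341/7137038345 ≈ 6.3153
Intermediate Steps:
Y = 1040872 (Y = 8*(13732 - 1*(-116377)) = 8*(13732 + 116377) = 8*130109 = 1040872)
Y/182137 - 94132/(-156740) = 1040872/182137 - 94132/(-156740) = 1040872*(1/182137) - 94132*(-1/156740) = 1040872/182137 + 23533/39185 = 45072799341/7137038345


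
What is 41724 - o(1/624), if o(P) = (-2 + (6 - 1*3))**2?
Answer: 41723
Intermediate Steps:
o(P) = 1 (o(P) = (-2 + (6 - 3))**2 = (-2 + 3)**2 = 1**2 = 1)
41724 - o(1/624) = 41724 - 1*1 = 41724 - 1 = 41723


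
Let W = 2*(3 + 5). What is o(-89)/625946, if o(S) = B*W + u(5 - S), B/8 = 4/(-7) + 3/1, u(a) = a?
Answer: 1417/2190811 ≈ 0.00064679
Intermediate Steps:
W = 16 (W = 2*8 = 16)
B = 136/7 (B = 8*(4/(-7) + 3/1) = 8*(4*(-⅐) + 3*1) = 8*(-4/7 + 3) = 8*(17/7) = 136/7 ≈ 19.429)
o(S) = 2211/7 - S (o(S) = (136/7)*16 + (5 - S) = 2176/7 + (5 - S) = 2211/7 - S)
o(-89)/625946 = (2211/7 - 1*(-89))/625946 = (2211/7 + 89)*(1/625946) = (2834/7)*(1/625946) = 1417/2190811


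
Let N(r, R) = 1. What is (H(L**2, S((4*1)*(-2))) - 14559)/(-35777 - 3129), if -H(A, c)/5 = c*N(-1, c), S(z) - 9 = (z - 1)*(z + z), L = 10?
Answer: 7662/19453 ≈ 0.39387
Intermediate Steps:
S(z) = 9 + 2*z*(-1 + z) (S(z) = 9 + (z - 1)*(z + z) = 9 + (-1 + z)*(2*z) = 9 + 2*z*(-1 + z))
H(A, c) = -5*c
(H(L**2, S((4*1)*(-2))) - 14559)/(-35777 - 3129) = (-5*(9 - 2*4*1*(-2) + 2*((4*1)*(-2))**2) - 14559)/(-35777 - 3129) = (-5*(9 - 8*(-2) + 2*(4*(-2))**2) - 14559)/(-38906) = (-5*(9 - 2*(-8) + 2*(-8)**2) - 14559)*(-1/38906) = (-5*(9 + 16 + 2*64) - 14559)*(-1/38906) = (-5*(9 + 16 + 128) - 14559)*(-1/38906) = (-5*153 - 14559)*(-1/38906) = (-765 - 14559)*(-1/38906) = -15324*(-1/38906) = 7662/19453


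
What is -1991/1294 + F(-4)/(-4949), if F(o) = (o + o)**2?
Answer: -9936275/6404006 ≈ -1.5516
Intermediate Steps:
F(o) = 4*o**2 (F(o) = (2*o)**2 = 4*o**2)
-1991/1294 + F(-4)/(-4949) = -1991/1294 + (4*(-4)**2)/(-4949) = -1991*1/1294 + (4*16)*(-1/4949) = -1991/1294 + 64*(-1/4949) = -1991/1294 - 64/4949 = -9936275/6404006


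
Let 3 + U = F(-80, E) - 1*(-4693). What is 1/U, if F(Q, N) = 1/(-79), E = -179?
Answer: 79/370509 ≈ 0.00021322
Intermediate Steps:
F(Q, N) = -1/79
U = 370509/79 (U = -3 + (-1/79 - 1*(-4693)) = -3 + (-1/79 + 4693) = -3 + 370746/79 = 370509/79 ≈ 4690.0)
1/U = 1/(370509/79) = 79/370509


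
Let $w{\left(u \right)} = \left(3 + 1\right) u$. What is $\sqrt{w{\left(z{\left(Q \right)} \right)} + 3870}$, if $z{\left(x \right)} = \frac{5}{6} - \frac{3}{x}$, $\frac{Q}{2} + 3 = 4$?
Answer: $\frac{\sqrt{34806}}{3} \approx 62.188$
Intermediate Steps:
$Q = 2$ ($Q = -6 + 2 \cdot 4 = -6 + 8 = 2$)
$z{\left(x \right)} = \frac{5}{6} - \frac{3}{x}$ ($z{\left(x \right)} = 5 \cdot \frac{1}{6} - \frac{3}{x} = \frac{5}{6} - \frac{3}{x}$)
$w{\left(u \right)} = 4 u$
$\sqrt{w{\left(z{\left(Q \right)} \right)} + 3870} = \sqrt{4 \left(\frac{5}{6} - \frac{3}{2}\right) + 3870} = \sqrt{4 \left(- \frac{2}{3}\right) + 3870} = \sqrt{- \frac{8}{3} + 3870} = \sqrt{\frac{11602}{3}} = \frac{\sqrt{34806}}{3}$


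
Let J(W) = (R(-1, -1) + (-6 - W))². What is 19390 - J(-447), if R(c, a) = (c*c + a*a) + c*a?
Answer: -177746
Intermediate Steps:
R(c, a) = a² + c² + a*c (R(c, a) = (c² + a²) + a*c = (a² + c²) + a*c = a² + c² + a*c)
J(W) = (-3 - W)² (J(W) = (((-1)² + (-1)² - 1*(-1)) + (-6 - W))² = ((1 + 1 + 1) + (-6 - W))² = (3 + (-6 - W))² = (-3 - W)²)
19390 - J(-447) = 19390 - (3 - 447)² = 19390 - 1*(-444)² = 19390 - 1*197136 = 19390 - 197136 = -177746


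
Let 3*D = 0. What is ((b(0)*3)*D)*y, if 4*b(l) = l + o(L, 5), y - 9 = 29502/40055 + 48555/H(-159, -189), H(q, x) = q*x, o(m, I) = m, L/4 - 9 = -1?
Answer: 0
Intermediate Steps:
D = 0 (D = (⅓)*0 = 0)
L = 32 (L = 36 + 4*(-1) = 36 - 4 = 32)
y = 1518296708/133743645 (y = 9 + (29502/40055 + 48555/((-159*(-189)))) = 9 + (29502*(1/40055) + 48555/30051) = 9 + (29502/40055 + 48555*(1/30051)) = 9 + (29502/40055 + 5395/3339) = 9 + 314603903/133743645 = 1518296708/133743645 ≈ 11.352)
b(l) = 8 + l/4 (b(l) = (l + 32)/4 = (32 + l)/4 = 8 + l/4)
((b(0)*3)*D)*y = (((8 + (¼)*0)*3)*0)*(1518296708/133743645) = (((8 + 0)*3)*0)*(1518296708/133743645) = ((8*3)*0)*(1518296708/133743645) = (24*0)*(1518296708/133743645) = 0*(1518296708/133743645) = 0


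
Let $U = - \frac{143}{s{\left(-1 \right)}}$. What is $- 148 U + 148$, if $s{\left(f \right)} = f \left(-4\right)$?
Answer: $5439$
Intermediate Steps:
$s{\left(f \right)} = - 4 f$
$U = - \frac{143}{4}$ ($U = - \frac{143}{\left(-4\right) \left(-1\right)} = - \frac{143}{4} \approx -35.75$)
$- 148 U + 148 = \left(-148\right) \left(- \frac{143}{4}\right) + 148 = 5291 + 148 = 5439$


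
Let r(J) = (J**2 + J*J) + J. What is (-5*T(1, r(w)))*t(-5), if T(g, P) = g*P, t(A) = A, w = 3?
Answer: 525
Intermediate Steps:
r(J) = J + 2*J**2 (r(J) = (J**2 + J**2) + J = 2*J**2 + J = J + 2*J**2)
T(g, P) = P*g
(-5*T(1, r(w)))*t(-5) = -5*3*(1 + 2*3)*(-5) = -5*3*(1 + 6)*(-5) = -5*3*7*(-5) = -105*(-5) = 525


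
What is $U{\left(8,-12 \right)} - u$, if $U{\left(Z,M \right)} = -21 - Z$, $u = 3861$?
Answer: $-3890$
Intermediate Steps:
$U{\left(8,-12 \right)} - u = \left(-21 - 8\right) - 3861 = -29 - 3861 = -3890$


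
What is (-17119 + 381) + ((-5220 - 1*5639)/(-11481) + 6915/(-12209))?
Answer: -2346137865986/140171529 ≈ -16738.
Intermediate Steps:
(-17119 + 381) + ((-5220 - 1*5639)/(-11481) + 6915/(-12209)) = -16738 + ((-5220 - 5639)*(-1/11481) + 6915*(-1/12209)) = -16738 + (-10859*(-1/11481) - 6915/12209) = -16738 + (10859/11481 - 6915/12209) = -16738 + 53186416/140171529 = -2346137865986/140171529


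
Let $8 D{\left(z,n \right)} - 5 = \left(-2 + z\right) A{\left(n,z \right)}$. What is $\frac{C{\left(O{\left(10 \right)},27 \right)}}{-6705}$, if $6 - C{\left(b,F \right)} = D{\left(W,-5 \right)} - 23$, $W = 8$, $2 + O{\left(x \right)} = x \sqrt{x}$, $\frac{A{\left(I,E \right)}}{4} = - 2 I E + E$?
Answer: $\frac{377}{10728} \approx 0.035142$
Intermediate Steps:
$A{\left(I,E \right)} = 4 E - 8 E I$ ($A{\left(I,E \right)} = 4 \left(- 2 I E + E\right) = 4 \left(- 2 E I + E\right) = 4 \left(E - 2 E I\right) = 4 E - 8 E I$)
$O{\left(x \right)} = -2 + x^{\frac{3}{2}}$ ($O{\left(x \right)} = -2 + x \sqrt{x} = -2 + x^{\frac{3}{2}}$)
$D{\left(z,n \right)} = \frac{5}{8} + \frac{z \left(1 - 2 n\right) \left(-2 + z\right)}{2}$ ($D{\left(z,n \right)} = \frac{5}{8} + \frac{\left(-2 + z\right) 4 z \left(1 - 2 n\right)}{8} = \frac{5}{8} + \frac{4 z \left(1 - 2 n\right) \left(-2 + z\right)}{8} = \frac{5}{8} + \frac{z \left(1 - 2 n\right) \left(-2 + z\right)}{2}$)
$C{\left(b,F \right)} = - \frac{1885}{8}$ ($C{\left(b,F \right)} = 6 - \left(\left(\frac{5}{8} + \frac{8^{2}}{2} - 8 - - 5 \cdot 8^{2} + 2 \left(-5\right) 8\right) - 23\right) = 6 - \left(\left(\frac{5}{8} + \frac{1}{2} \cdot 64 - 8 - \left(-5\right) 64 - 80\right) - 23\right) = 6 - \left(\left(\frac{5}{8} + 32 - 8 + 320 - 80\right) - 23\right) = 6 - \left(\frac{2117}{8} - 23\right) = 6 - \frac{1933}{8} = - \frac{1885}{8}$)
$\frac{C{\left(O{\left(10 \right)},27 \right)}}{-6705} = - \frac{1885}{8 \left(-6705\right)} = \left(- \frac{1885}{8}\right) \left(- \frac{1}{6705}\right) = \frac{377}{10728}$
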